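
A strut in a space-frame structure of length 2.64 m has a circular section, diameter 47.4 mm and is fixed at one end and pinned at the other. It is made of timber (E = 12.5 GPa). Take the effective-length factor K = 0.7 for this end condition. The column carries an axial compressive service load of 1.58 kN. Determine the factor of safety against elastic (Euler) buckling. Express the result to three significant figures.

n ≈ 5.67

I = πd⁴/64 = π×47.4⁴/64 = 2.478×10^5 mm⁴
I = 2.478×10^5 mm⁴ = 2.478×10^-7 m⁴
Effective length L_e = K·L = 0.7 × 2.64 = 1.848 m
P_cr = π²EI / L_e² = π² × 12.5×10⁹ × 2.478×10^-7 / 1.848² = 8.951×10^3 N
Factor of safety n = P_cr / P = 8.9514 / 1.58 = 5.67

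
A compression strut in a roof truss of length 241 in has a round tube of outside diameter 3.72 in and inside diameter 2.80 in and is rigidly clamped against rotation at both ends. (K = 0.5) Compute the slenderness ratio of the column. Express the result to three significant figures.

λ ≈ 104

d_o = 3.72 in, d_i = 2.80 in
I = π(d_o⁴ − d_i⁴)/64 = π(3.72⁴ − 2.800⁴)/64 = 6.383 in⁴
A = 4.711 in²;  r_min = √(I/A) = √(6.383/4.711) = 1.164 in
L_e = K·L = 0.5 × 241 = 120.5 in
λ = L_e / r_min = 120.50 / 1.164 = 104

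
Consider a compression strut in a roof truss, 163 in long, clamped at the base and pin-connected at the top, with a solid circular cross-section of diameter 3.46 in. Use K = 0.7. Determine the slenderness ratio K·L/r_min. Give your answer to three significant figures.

λ ≈ 132

For a solid circle r = d/4 = 3.46/4 = 0.8650 in
L_e = K·L = 0.7 × 163 = 114.1 in
λ = L_e / r_min = 114.10 / 0.8650 = 132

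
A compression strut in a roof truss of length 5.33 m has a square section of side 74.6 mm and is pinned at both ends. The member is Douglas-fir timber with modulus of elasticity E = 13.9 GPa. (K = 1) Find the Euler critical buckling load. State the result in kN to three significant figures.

P_cr ≈ 12.5 kN

I = a⁴/12 = 74.6⁴/12 = 2.581×10^6 mm⁴
I = 2.581×10^6 mm⁴ = 2.581×10^-6 m⁴
Effective length L_e = K·L = 1 × 5.33 = 5.330 m
P_cr = π²EI / L_e² = π² × 13.9×10⁹ × 2.581×10^-6 / 5.330² = 1.246×10^4 N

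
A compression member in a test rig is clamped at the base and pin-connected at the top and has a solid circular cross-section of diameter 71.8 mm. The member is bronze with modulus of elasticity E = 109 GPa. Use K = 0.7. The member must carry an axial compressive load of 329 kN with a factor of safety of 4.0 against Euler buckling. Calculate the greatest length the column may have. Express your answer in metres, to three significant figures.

L_max ≈ 1.48 m

I = πd⁴/64 = π×71.8⁴/64 = 1.305×10^6 mm⁴
I = 1.305×10^-6 m⁴
Required critical load P_cr = n·P = 4.0 × 329 = 1316 kN = 1.316×10^6 N
From P_cr = π²EI/(K·L)²:  L = (1/K)·√(π²EI/P_cr) = (1/0.7)·√(π²×1.09×10^11×1.305×10^-6/1.316×10^6)
L = 1.48 m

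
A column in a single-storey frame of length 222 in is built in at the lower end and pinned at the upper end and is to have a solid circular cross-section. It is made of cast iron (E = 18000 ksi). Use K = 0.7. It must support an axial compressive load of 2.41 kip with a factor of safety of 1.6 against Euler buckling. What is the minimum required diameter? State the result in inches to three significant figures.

Required P_cr = n·P = 1.6 × 2.41 = 3.856 kip
L_e = K·L = 0.7 × 222 = 155.4 in
Required I = P_cr·L_e²/(π²E) = 3.856×10^3 × 155.4² / (π² × 1.80×10^7) = 0.5242 in⁴
Solid circle: I = πd⁴/64  ⇒  d = (64I/π)^(1/4) = (64×0.5242/π)^(1/4) = 1.81 in

d ≈ 1.81 in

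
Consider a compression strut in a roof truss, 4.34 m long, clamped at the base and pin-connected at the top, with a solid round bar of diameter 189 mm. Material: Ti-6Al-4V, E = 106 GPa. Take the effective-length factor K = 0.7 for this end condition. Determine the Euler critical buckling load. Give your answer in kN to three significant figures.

I = πd⁴/64 = π×189⁴/64 = 6.264×10^7 mm⁴
I = 6.264×10^7 mm⁴ = 6.264×10^-5 m⁴
Effective length L_e = K·L = 0.7 × 4.34 = 3.038 m
P_cr = π²EI / L_e² = π² × 106×10⁹ × 6.264×10^-5 / 3.038² = 7.100×10^6 N

P_cr ≈ 7100 kN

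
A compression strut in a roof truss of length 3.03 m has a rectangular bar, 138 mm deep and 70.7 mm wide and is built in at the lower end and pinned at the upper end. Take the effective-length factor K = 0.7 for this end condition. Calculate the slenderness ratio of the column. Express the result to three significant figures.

For a rectangle r_min = b/√12 = 70.7/√12 = 20.41 mm
L_e = K·L = 0.7 × 3.03 m = 2.121 m = 2121.0 mm
λ = L_e / r_min = 2121.0 / 20.41 = 104

λ ≈ 104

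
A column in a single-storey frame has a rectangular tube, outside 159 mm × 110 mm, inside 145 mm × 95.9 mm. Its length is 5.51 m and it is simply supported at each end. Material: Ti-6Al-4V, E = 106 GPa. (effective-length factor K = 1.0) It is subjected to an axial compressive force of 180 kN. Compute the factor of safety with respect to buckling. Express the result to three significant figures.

n ≈ 1.34

Weak-axis I_min = (h_o·b_o³ − h_i·b_i³)/12 with b_o = 110, b_i = 95.90 mm (shorter outer/inner sides).
I_min = (159×110³ − 145.0×95.90³)/12 = 6.979×10^6 mm⁴
I = 6.979×10^6 mm⁴ = 6.979×10^-6 m⁴
Effective length L_e = K·L = 1 × 5.51 = 5.510 m
P_cr = π²EI / L_e² = π² × 106×10⁹ × 6.979×10^-6 / 5.510² = 2.405×10^5 N
Factor of safety n = P_cr / P = 240.47 / 180 = 1.34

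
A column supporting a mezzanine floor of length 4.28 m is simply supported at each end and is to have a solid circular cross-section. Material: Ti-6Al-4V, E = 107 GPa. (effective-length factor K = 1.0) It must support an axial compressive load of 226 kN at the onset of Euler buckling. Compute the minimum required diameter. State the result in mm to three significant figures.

d ≈ 94.5 mm

L_e = K·L = 1 × 4.28 = 4.280 m
Required I = P_cr·L_e²/(π²E) = 2.260×10^5 × 4.280² / (π² × 1.07×10^11) = 3.920×10^-6 m⁴
I_req = 3.920×10^6 mm⁴
Solid circle: I = πd⁴/64  ⇒  d = (64I/π)^(1/4) = (64×3.920×10^6/π)^(1/4) = 94.5 mm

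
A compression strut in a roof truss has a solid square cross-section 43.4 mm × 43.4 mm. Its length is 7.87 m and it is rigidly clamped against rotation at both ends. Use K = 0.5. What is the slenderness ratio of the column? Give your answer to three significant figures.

λ ≈ 314

For a square r = a/√12 = 43.4/√12 = 12.53 mm
L_e = K·L = 0.5 × 7.87 m = 3.935 m = 3935.0 mm
λ = L_e / r_min = 3935.0 / 12.53 = 314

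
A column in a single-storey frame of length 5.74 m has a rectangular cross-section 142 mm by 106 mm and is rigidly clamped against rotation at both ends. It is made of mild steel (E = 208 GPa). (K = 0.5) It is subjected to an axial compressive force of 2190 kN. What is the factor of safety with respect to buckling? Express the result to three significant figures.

Buckling occurs about the weak axis: I_min = h·b³/12 with b = 106 mm (the shorter side).
I_min = 142×106³/12 = 1.409×10^7 mm⁴
I = 1.409×10^7 mm⁴ = 1.409×10^-5 m⁴
Effective length L_e = K·L = 0.5 × 5.74 = 2.870 m
P_cr = π²EI / L_e² = π² × 208×10⁹ × 1.409×10^-5 / 2.870² = 3.513×10^6 N
Factor of safety n = P_cr / P = 3512.6 / 2190 = 1.60

n ≈ 1.60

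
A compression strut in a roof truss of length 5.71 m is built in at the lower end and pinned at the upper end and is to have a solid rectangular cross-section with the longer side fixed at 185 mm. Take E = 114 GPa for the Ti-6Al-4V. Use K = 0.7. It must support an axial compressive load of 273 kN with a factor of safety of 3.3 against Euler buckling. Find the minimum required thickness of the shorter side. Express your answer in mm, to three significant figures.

b ≈ 94.0 mm

Required P_cr = n·P = 3.3 × 273 = 900.9 kN
L_e = K·L = 0.7 × 5.71 = 3.997 m
Required I = P_cr·L_e²/(π²E) = 9.009×10^5 × 3.997² / (π² × 1.14×10^11) = 1.279×10^-5 m⁴
I_req = 1.279×10^7 mm⁴
Rectangle, weak axis: I_min = h·b³/12 with h = 185 mm fixed  ⇒  b = (12I/h)^(1/3) = 94.0 mm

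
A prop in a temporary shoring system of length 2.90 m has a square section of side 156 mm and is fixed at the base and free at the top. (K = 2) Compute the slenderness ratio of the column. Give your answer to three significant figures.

λ ≈ 129

I = a⁴/12 = 156⁴/12 = 4.935×10^7 mm⁴
A = 2.434×10^4 mm²;  r_min = √(I/A) = √(4.935×10^7/2.434×10^4) = 45.03 mm
L_e = K·L = 2 × 2.90 m = 5.800 m = 5800.0 mm
λ = L_e / r_min = 5800.0 / 45.03 = 129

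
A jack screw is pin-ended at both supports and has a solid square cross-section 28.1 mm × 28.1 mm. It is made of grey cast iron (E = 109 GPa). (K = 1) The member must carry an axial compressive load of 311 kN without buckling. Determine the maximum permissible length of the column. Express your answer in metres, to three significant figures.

I = a⁴/12 = 28.1⁴/12 = 5.196×10^4 mm⁴
I = 5.196×10^-8 m⁴
At the buckling limit P_cr = P = 3.110×10^5 N
From P_cr = π²EI/(K·L)²:  L = (1/K)·√(π²EI/P_cr) = (1/1)·√(π²×1.09×10^11×5.196×10^-8/3.110×10^5)
L = 0.424 m

L_max ≈ 0.424 m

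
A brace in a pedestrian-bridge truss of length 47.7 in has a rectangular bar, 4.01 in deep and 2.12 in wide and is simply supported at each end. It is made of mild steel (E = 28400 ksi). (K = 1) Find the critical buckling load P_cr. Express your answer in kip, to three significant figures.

Buckling occurs about the weak axis: I_min = h·b³/12 with b = 2.12 in (the shorter side).
I_min = 4.01×2.12³/12 = 3.184 in⁴
Effective length L_e = K·L = 1 × 47.7 = 47.70 in
P_cr = π²EI / L_e² = π² × 28400×10³ × 3.184 / 47.70² = 3.922×10^5 lb

P_cr ≈ 392 kip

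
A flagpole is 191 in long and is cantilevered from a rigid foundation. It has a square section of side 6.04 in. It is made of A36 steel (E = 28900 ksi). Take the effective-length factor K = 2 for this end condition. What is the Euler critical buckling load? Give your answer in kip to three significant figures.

P_cr ≈ 217 kip

I = a⁴/12 = 6.04⁴/12 = 110.9 in⁴
Effective length L_e = K·L = 2 × 191 = 382.0 in
P_cr = π²EI / L_e² = π² × 28900×10³ × 110.9 / 382.0² = 2.168×10^5 lb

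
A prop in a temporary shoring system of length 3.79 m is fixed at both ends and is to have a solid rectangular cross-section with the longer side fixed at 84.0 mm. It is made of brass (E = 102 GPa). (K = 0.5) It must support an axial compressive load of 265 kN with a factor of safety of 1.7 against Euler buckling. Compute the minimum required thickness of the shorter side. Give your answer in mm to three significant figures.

b ≈ 61.2 mm

Required P_cr = n·P = 1.7 × 265 = 450.5 kN
L_e = K·L = 0.5 × 3.79 = 1.895 m
Required I = P_cr·L_e²/(π²E) = 4.505×10^5 × 1.895² / (π² × 1.02×10^11) = 1.607×10^-6 m⁴
I_req = 1.607×10^6 mm⁴
Rectangle, weak axis: I_min = h·b³/12 with h = 84.0 mm fixed  ⇒  b = (12I/h)^(1/3) = 61.2 mm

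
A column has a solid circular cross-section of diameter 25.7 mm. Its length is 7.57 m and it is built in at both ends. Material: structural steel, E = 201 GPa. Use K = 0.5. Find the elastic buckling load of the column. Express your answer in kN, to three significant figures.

I = πd⁴/64 = π×25.7⁴/64 = 2.141×10^4 mm⁴
I = 2.141×10^4 mm⁴ = 2.141×10^-8 m⁴
Effective length L_e = K·L = 0.5 × 7.57 = 3.785 m
P_cr = π²EI / L_e² = π² × 201×10⁹ × 2.141×10^-8 / 3.785² = 2.965×10^3 N

P_cr ≈ 2.97 kN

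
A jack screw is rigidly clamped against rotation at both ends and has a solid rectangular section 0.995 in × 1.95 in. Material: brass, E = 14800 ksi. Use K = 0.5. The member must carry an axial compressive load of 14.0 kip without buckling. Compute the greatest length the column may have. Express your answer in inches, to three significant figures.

L_max ≈ 81.7 in

Buckling occurs about the weak axis: I_min = h·b³/12 with b = 0.995 in (the shorter side).
I_min = 1.95×0.995³/12 = 0.1601 in⁴
At the buckling limit P_cr = P = 1.400×10^4 lb
From P_cr = π²EI/(K·L)²:  L = (1/K)·√(π²EI/P_cr) = (1/0.5)·√(π²×1.48×10^7×0.1601/1.400×10^4)
L = 81.7 in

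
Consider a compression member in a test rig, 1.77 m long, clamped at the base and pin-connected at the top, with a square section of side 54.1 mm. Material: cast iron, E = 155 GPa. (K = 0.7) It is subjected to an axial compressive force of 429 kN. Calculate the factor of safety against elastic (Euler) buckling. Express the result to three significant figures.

I = a⁴/12 = 54.1⁴/12 = 7.139×10^5 mm⁴
I = 7.139×10^5 mm⁴ = 7.139×10^-7 m⁴
Effective length L_e = K·L = 0.7 × 1.77 = 1.239 m
P_cr = π²EI / L_e² = π² × 155×10⁹ × 7.139×10^-7 / 1.239² = 7.114×10^5 N
Factor of safety n = P_cr / P = 711.37 / 429 = 1.66

n ≈ 1.66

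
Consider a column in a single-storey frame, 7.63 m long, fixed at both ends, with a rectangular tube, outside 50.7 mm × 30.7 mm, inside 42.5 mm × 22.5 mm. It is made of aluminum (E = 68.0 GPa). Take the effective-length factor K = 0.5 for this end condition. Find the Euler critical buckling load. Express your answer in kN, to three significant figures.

Weak-axis I_min = (h_o·b_o³ − h_i·b_i³)/12 with b_o = 30.7, b_i = 22.50 mm (shorter outer/inner sides).
I_min = (50.7×30.7³ − 42.50×22.50³)/12 = 8.191×10^4 mm⁴
I = 8.191×10^4 mm⁴ = 8.191×10^-8 m⁴
Effective length L_e = K·L = 0.5 × 7.63 = 3.815 m
P_cr = π²EI / L_e² = π² × 68.0×10⁹ × 8.191×10^-8 / 3.815² = 3.777×10^3 N

P_cr ≈ 3.78 kN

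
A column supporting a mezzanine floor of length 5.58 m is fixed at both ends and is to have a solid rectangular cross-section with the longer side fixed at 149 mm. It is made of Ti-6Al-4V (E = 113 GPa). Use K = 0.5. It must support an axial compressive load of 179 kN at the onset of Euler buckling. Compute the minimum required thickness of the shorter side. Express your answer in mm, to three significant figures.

b ≈ 46.5 mm

L_e = K·L = 0.5 × 5.58 = 2.790 m
Required I = P_cr·L_e²/(π²E) = 1.790×10^5 × 2.790² / (π² × 1.13×10^11) = 1.249×10^-6 m⁴
I_req = 1.249×10^6 mm⁴
Rectangle, weak axis: I_min = h·b³/12 with h = 149 mm fixed  ⇒  b = (12I/h)^(1/3) = 46.5 mm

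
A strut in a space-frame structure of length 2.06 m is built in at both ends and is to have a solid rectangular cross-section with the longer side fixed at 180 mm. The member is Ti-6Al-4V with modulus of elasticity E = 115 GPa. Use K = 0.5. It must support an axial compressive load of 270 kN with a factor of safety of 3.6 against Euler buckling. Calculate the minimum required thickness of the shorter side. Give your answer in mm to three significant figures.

b ≈ 39.3 mm

Required P_cr = n·P = 3.6 × 270 = 972.0 kN
L_e = K·L = 0.5 × 2.06 = 1.030 m
Required I = P_cr·L_e²/(π²E) = 9.720×10^5 × 1.030² / (π² × 1.15×10^11) = 9.085×10^-7 m⁴
I_req = 9.085×10^5 mm⁴
Rectangle, weak axis: I_min = h·b³/12 with h = 180 mm fixed  ⇒  b = (12I/h)^(1/3) = 39.3 mm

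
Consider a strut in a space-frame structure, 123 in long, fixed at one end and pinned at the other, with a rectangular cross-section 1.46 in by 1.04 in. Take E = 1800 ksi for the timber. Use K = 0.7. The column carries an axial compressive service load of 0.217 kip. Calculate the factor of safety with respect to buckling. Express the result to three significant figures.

Buckling occurs about the weak axis: I_min = h·b³/12 with b = 1.04 in (the shorter side).
I_min = 1.46×1.04³/12 = 0.1369 in⁴
Effective length L_e = K·L = 0.7 × 123 = 86.10 in
P_cr = π²EI / L_e² = π² × 1800×10³ × 0.1369 / 86.10² = 328.0 lb
Factor of safety n = P_cr / P = 0.32797 / 0.217 = 1.51

n ≈ 1.51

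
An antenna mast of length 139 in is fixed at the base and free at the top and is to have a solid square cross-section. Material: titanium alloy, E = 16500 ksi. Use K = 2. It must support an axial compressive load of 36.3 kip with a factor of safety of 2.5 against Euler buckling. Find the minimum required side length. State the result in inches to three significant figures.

a ≈ 4.77 in

Required P_cr = n·P = 2.5 × 36.3 = 90.75 kip
L_e = K·L = 2 × 139 = 278.0 in
Required I = P_cr·L_e²/(π²E) = 9.075×10^4 × 278.0² / (π² × 1.65×10^7) = 43.07 in⁴
Solid square: I = a⁴/12  ⇒  a = (12I)^(1/4) = (12×43.07)^(1/4) = 4.77 in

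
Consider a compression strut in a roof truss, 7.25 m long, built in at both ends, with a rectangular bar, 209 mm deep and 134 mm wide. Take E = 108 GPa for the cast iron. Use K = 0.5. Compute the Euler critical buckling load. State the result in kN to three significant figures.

Buckling occurs about the weak axis: I_min = h·b³/12 with b = 134 mm (the shorter side).
I_min = 209×134³/12 = 4.191×10^7 mm⁴
I = 4.191×10^7 mm⁴ = 4.191×10^-5 m⁴
Effective length L_e = K·L = 0.5 × 7.25 = 3.625 m
P_cr = π²EI / L_e² = π² × 108×10⁹ × 4.191×10^-5 / 3.625² = 3.399×10^6 N

P_cr ≈ 3400 kN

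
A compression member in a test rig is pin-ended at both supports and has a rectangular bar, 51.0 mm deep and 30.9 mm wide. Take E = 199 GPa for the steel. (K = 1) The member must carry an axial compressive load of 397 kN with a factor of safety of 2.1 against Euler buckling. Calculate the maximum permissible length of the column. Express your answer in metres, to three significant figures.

L_max ≈ 0.544 m

Buckling occurs about the weak axis: I_min = h·b³/12 with b = 30.9 mm (the shorter side).
I_min = 51.0×30.9³/12 = 1.254×10^5 mm⁴
I = 1.254×10^-7 m⁴
Required critical load P_cr = n·P = 2.1 × 397 = 833.7 kN = 8.337×10^5 N
From P_cr = π²EI/(K·L)²:  L = (1/K)·√(π²EI/P_cr) = (1/1)·√(π²×1.99×10^11×1.254×10^-7/8.337×10^5)
L = 0.544 m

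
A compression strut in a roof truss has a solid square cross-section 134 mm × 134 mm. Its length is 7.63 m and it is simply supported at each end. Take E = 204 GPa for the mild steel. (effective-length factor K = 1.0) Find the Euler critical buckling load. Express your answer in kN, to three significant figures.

I = a⁴/12 = 134⁴/12 = 2.687×10^7 mm⁴
I = 2.687×10^7 mm⁴ = 2.687×10^-5 m⁴
Effective length L_e = K·L = 1 × 7.63 = 7.630 m
P_cr = π²EI / L_e² = π² × 204×10⁹ × 2.687×10^-5 / 7.630² = 9.292×10^5 N

P_cr ≈ 929 kN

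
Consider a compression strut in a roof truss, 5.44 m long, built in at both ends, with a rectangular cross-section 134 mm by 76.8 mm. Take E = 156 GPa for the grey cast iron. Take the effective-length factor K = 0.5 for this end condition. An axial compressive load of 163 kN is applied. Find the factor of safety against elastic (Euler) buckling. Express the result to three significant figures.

Buckling occurs about the weak axis: I_min = h·b³/12 with b = 76.8 mm (the shorter side).
I_min = 134×76.8³/12 = 5.058×10^6 mm⁴
I = 5.058×10^6 mm⁴ = 5.058×10^-6 m⁴
Effective length L_e = K·L = 0.5 × 5.44 = 2.720 m
P_cr = π²EI / L_e² = π² × 156×10⁹ × 5.058×10^-6 / 2.720² = 1.053×10^6 N
Factor of safety n = P_cr / P = 1052.7 / 163 = 6.46

n ≈ 6.46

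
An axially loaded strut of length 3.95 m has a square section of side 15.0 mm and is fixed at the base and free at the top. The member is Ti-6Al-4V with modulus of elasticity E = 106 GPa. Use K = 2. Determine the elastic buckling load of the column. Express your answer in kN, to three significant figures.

P_cr ≈ 0.0707 kN

I = a⁴/12 = 15.0⁴/12 = 4.219×10^3 mm⁴
I = 4.219×10^3 mm⁴ = 4.219×10^-9 m⁴
Effective length L_e = K·L = 2 × 3.95 = 7.900 m
P_cr = π²EI / L_e² = π² × 106×10⁹ × 4.219×10^-9 / 7.900² = 70.72 N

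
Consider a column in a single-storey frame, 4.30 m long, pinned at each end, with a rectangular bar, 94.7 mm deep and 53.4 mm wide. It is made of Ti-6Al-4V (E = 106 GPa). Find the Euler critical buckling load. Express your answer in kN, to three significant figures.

P_cr ≈ 68.0 kN

Buckling occurs about the weak axis: I_min = h·b³/12 with b = 53.4 mm (the shorter side).
I_min = 94.7×53.4³/12 = 1.202×10^6 mm⁴
I = 1.202×10^6 mm⁴ = 1.202×10^-6 m⁴
Effective length L_e = K·L = 1 × 4.30 = 4.300 m
P_cr = π²EI / L_e² = π² × 106×10⁹ × 1.202×10^-6 / 4.300² = 6.799×10^4 N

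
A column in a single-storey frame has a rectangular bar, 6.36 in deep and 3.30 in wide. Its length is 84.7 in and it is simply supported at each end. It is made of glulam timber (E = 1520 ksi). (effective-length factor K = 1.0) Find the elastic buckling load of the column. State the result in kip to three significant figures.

P_cr ≈ 39.8 kip

Buckling occurs about the weak axis: I_min = h·b³/12 with b = 3.30 in (the shorter side).
I_min = 6.36×3.30³/12 = 19.05 in⁴
Effective length L_e = K·L = 1 × 84.7 = 84.70 in
P_cr = π²EI / L_e² = π² × 1520×10³ × 19.05 / 84.70² = 3.983×10^4 lb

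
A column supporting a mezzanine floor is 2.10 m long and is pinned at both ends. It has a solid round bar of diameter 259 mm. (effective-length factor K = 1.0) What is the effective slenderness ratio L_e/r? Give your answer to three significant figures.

λ ≈ 32.4

For a solid circle r = d/4 = 259/4 = 64.75 mm
L_e = K·L = 1 × 2.10 m = 2.100 m = 2100.0 mm
λ = L_e / r_min = 2100.0 / 64.75 = 32.4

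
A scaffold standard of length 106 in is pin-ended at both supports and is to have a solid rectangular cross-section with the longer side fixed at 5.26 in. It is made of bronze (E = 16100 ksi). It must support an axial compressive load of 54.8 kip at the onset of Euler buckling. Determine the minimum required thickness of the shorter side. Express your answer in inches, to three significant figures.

L_e = K·L = 1 × 106 = 106.0 in
Required I = P_cr·L_e²/(π²E) = 5.480×10^4 × 106.0² / (π² × 1.61×10^7) = 3.875 in⁴
Rectangle, weak axis: I_min = h·b³/12 with h = 5.26 in fixed  ⇒  b = (12I/h)^(1/3) = 2.07 in

b ≈ 2.07 in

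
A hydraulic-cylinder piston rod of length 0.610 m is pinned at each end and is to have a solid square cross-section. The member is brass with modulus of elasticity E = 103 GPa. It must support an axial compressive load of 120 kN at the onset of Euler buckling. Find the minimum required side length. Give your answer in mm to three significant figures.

a ≈ 26.9 mm

L_e = K·L = 1 × 0.610 = 0.6100 m
Required I = P_cr·L_e²/(π²E) = 1.200×10^5 × 0.6100² / (π² × 1.03×10^11) = 4.392×10^-8 m⁴
I_req = 4.392×10^4 mm⁴
Solid square: I = a⁴/12  ⇒  a = (12I)^(1/4) = (12×4.392×10^4)^(1/4) = 26.9 mm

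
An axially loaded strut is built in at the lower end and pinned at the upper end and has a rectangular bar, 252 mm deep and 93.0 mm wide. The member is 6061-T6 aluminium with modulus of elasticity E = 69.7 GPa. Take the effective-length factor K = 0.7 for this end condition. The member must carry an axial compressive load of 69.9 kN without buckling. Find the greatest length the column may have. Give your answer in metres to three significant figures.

L_max ≈ 18.4 m

Buckling occurs about the weak axis: I_min = h·b³/12 with b = 93.0 mm (the shorter side).
I_min = 252×93.0³/12 = 1.689×10^7 mm⁴
I = 1.689×10^-5 m⁴
At the buckling limit P_cr = P = 6.990×10^4 N
From P_cr = π²EI/(K·L)²:  L = (1/K)·√(π²EI/P_cr) = (1/0.7)·√(π²×6.97×10^10×1.689×10^-5/6.990×10^4)
L = 18.4 m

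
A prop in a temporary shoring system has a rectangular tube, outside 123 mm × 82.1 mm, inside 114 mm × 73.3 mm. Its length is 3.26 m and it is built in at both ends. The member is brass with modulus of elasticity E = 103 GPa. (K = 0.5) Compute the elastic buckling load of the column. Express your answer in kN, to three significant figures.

Weak-axis I_min = (h_o·b_o³ − h_i·b_i³)/12 with b_o = 82.1, b_i = 73.30 mm (shorter outer/inner sides).
I_min = (123×82.1³ − 114.0×73.30³)/12 = 1.931×10^6 mm⁴
I = 1.931×10^6 mm⁴ = 1.931×10^-6 m⁴
Effective length L_e = K·L = 0.5 × 3.26 = 1.630 m
P_cr = π²EI / L_e² = π² × 103×10⁹ × 1.931×10^-6 / 1.630² = 7.388×10^5 N

P_cr ≈ 739 kN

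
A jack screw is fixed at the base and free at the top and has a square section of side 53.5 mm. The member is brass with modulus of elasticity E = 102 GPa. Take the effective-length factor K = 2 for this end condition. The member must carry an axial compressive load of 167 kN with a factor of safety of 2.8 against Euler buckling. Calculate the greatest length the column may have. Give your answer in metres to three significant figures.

I = a⁴/12 = 53.5⁴/12 = 6.827×10^5 mm⁴
I = 6.827×10^-7 m⁴
Required critical load P_cr = n·P = 2.8 × 167 = 467.6 kN = 4.676×10^5 N
From P_cr = π²EI/(K·L)²:  L = (1/K)·√(π²EI/P_cr) = (1/2)·√(π²×1.02×10^11×6.827×10^-7/4.676×10^5)
L = 0.606 m

L_max ≈ 0.606 m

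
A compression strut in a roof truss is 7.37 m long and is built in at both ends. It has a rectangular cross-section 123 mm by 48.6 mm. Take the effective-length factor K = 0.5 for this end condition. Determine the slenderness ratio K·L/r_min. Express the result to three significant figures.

λ ≈ 263

Buckling occurs about the weak axis: I_min = h·b³/12 with b = 48.6 mm (the shorter side).
I_min = 123×48.6³/12 = 1.177×10^6 mm⁴
A = 5.978×10^3 mm²;  r_min = √(I/A) = √(1.177×10^6/5.978×10^3) = 14.03 mm
L_e = K·L = 0.5 × 7.37 m = 3.685 m = 3685.0 mm
λ = L_e / r_min = 3685.0 / 14.03 = 263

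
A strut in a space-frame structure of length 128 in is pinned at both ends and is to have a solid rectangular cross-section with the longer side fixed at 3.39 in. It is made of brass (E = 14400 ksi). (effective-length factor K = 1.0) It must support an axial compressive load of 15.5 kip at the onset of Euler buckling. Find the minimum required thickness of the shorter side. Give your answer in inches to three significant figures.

b ≈ 1.85 in

L_e = K·L = 1 × 128 = 128.0 in
Required I = P_cr·L_e²/(π²E) = 1.550×10^4 × 128.0² / (π² × 1.44×10^7) = 1.787 in⁴
Rectangle, weak axis: I_min = h·b³/12 with h = 3.39 in fixed  ⇒  b = (12I/h)^(1/3) = 1.85 in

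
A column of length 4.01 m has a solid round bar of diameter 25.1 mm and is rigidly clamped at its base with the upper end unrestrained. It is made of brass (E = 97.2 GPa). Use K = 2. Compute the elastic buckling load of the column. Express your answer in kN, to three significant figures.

P_cr ≈ 0.291 kN

I = πd⁴/64 = π×25.1⁴/64 = 1.948×10^4 mm⁴
I = 1.948×10^4 mm⁴ = 1.948×10^-8 m⁴
Effective length L_e = K·L = 2 × 4.01 = 8.020 m
P_cr = π²EI / L_e² = π² × 97.2×10⁹ × 1.948×10^-8 / 8.020² = 290.6 N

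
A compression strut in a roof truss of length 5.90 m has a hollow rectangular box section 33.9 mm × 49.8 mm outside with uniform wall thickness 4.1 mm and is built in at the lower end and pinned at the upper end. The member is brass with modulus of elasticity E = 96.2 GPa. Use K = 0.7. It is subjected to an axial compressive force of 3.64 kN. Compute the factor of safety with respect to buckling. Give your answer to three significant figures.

Inner dimensions: h_i = 49.8 − 2×4.1 = 41.60 mm, b_i = 33.9 − 2×4.1 = 25.70 mm
Weak-axis I_min = (h_o·b_o³ − h_i·b_i³)/12 with b_o = 33.9, b_i = 25.70 mm (shorter outer/inner sides).
I_min = (49.8×33.9³ − 41.60×25.70³)/12 = 1.028×10^5 mm⁴
I = 1.028×10^5 mm⁴ = 1.028×10^-7 m⁴
Effective length L_e = K·L = 0.7 × 5.90 = 4.130 m
P_cr = π²EI / L_e² = π² × 96.2×10⁹ × 1.028×10^-7 / 4.130² = 5.724×10^3 N
Factor of safety n = P_cr / P = 5.7240 / 3.64 = 1.57

n ≈ 1.57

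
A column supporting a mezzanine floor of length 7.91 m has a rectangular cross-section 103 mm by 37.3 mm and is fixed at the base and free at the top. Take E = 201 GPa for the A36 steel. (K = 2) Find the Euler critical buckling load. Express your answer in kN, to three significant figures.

P_cr ≈ 3.53 kN

Buckling occurs about the weak axis: I_min = h·b³/12 with b = 37.3 mm (the shorter side).
I_min = 103×37.3³/12 = 4.454×10^5 mm⁴
I = 4.454×10^5 mm⁴ = 4.454×10^-7 m⁴
Effective length L_e = K·L = 2 × 7.91 = 15.82 m
P_cr = π²EI / L_e² = π² × 201×10⁹ × 4.454×10^-7 / 15.82² = 3.531×10^3 N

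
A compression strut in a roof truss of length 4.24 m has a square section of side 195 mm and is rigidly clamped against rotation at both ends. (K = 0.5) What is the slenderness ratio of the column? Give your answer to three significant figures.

I = a⁴/12 = 195⁴/12 = 1.205×10^8 mm⁴
A = 3.803×10^4 mm²;  r_min = √(I/A) = √(1.205×10^8/3.803×10^4) = 56.29 mm
L_e = K·L = 0.5 × 4.24 m = 2.120 m = 2120.0 mm
λ = L_e / r_min = 2120.0 / 56.29 = 37.7

λ ≈ 37.7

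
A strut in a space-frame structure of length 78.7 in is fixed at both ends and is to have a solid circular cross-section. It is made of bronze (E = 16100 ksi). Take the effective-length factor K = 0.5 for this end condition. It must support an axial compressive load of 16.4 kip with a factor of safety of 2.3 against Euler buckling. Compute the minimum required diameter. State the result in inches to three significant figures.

d ≈ 1.65 in

Required P_cr = n·P = 2.3 × 16.4 = 37.72 kip
L_e = K·L = 0.5 × 78.7 = 39.35 in
Required I = P_cr·L_e²/(π²E) = 3.772×10^4 × 39.35² / (π² × 1.61×10^7) = 0.3676 in⁴
Solid circle: I = πd⁴/64  ⇒  d = (64I/π)^(1/4) = (64×0.3676/π)^(1/4) = 1.65 in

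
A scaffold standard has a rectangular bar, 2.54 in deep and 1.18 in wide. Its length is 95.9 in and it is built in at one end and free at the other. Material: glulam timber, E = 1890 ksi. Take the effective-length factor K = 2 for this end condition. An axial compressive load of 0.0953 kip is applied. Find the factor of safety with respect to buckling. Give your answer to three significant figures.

Buckling occurs about the weak axis: I_min = h·b³/12 with b = 1.18 in (the shorter side).
I_min = 2.54×1.18³/12 = 0.3478 in⁴
Effective length L_e = K·L = 2 × 95.9 = 191.8 in
P_cr = π²EI / L_e² = π² × 1890×10³ × 0.3478 / 191.8² = 176.3 lb
Factor of safety n = P_cr / P = 0.17634 / 0.0953 = 1.85

n ≈ 1.85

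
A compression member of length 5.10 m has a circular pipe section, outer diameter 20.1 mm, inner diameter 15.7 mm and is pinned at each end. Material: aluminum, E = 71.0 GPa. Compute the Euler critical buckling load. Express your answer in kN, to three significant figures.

P_cr ≈ 0.136 kN

d_o = 20.1 mm, d_i = 15.7 mm
I = π(d_o⁴ − d_i⁴)/64 = π(20.1⁴ − 15.70⁴)/64 = 5.030×10^3 mm⁴
I = 5.030×10^3 mm⁴ = 5.030×10^-9 m⁴
Effective length L_e = K·L = 1 × 5.10 = 5.100 m
P_cr = π²EI / L_e² = π² × 71.0×10⁹ × 5.030×10^-9 / 5.100² = 135.5 N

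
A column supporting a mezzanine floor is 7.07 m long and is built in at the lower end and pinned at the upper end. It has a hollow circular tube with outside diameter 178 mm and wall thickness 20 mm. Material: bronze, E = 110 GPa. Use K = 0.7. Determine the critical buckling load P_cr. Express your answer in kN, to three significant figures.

Inner diameter d_i = 178 − 2×20 = 138.0 mm
I = π(d_o⁴ − d_i⁴)/64 = π(178⁴ − 138.0⁴)/64 = 3.147×10^7 mm⁴
I = 3.147×10^7 mm⁴ = 3.147×10^-5 m⁴
Effective length L_e = K·L = 0.7 × 7.07 = 4.949 m
P_cr = π²EI / L_e² = π² × 110×10⁹ × 3.147×10^-5 / 4.949² = 1.395×10^6 N

P_cr ≈ 1400 kN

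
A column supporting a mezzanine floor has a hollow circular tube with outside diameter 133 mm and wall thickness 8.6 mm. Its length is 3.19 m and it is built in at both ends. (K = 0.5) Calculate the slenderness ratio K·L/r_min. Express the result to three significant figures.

λ ≈ 36.2

Inner diameter d_i = 133 − 2×8.6 = 115.8 mm
I = π(d_o⁴ − d_i⁴)/64 = π(133⁴ − 115.8⁴)/64 = 6.533×10^6 mm⁴
A = 3.361×10^3 mm²;  r_min = √(I/A) = √(6.533×10^6/3.361×10^3) = 44.09 mm
L_e = K·L = 0.5 × 3.19 m = 1.595 m = 1595.0 mm
λ = L_e / r_min = 1595.0 / 44.09 = 36.2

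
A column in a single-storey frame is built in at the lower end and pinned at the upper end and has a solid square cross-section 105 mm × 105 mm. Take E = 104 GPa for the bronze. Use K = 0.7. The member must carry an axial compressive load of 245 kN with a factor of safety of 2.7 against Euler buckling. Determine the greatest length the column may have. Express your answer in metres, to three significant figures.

L_max ≈ 5.66 m

I = a⁴/12 = 105⁴/12 = 1.013×10^7 mm⁴
I = 1.013×10^-5 m⁴
Required critical load P_cr = n·P = 2.7 × 245 = 661.5 kN = 6.615×10^5 N
From P_cr = π²EI/(K·L)²:  L = (1/K)·√(π²EI/P_cr) = (1/0.7)·√(π²×1.04×10^11×1.013×10^-5/6.615×10^5)
L = 5.66 m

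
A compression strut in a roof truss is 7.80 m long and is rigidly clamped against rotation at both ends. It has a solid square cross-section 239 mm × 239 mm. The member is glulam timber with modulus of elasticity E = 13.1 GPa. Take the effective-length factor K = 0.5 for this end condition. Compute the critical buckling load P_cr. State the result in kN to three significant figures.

P_cr ≈ 2310 kN

I = a⁴/12 = 239⁴/12 = 2.719×10^8 mm⁴
I = 2.719×10^8 mm⁴ = 2.719×10^-4 m⁴
Effective length L_e = K·L = 0.5 × 7.80 = 3.900 m
P_cr = π²EI / L_e² = π² × 13.1×10⁹ × 2.719×10^-4 / 3.900² = 2.311×10^6 N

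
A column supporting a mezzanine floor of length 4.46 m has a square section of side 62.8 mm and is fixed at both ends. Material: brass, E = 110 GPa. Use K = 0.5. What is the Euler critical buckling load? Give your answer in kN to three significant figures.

P_cr ≈ 283 kN

I = a⁴/12 = 62.8⁴/12 = 1.296×10^6 mm⁴
I = 1.296×10^6 mm⁴ = 1.296×10^-6 m⁴
Effective length L_e = K·L = 0.5 × 4.46 = 2.230 m
P_cr = π²EI / L_e² = π² × 110×10⁹ × 1.296×10^-6 / 2.230² = 2.830×10^5 N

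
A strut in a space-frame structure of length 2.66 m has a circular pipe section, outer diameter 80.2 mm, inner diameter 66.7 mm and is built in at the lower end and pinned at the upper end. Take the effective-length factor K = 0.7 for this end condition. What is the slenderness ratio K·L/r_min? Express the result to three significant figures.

d_o = 80.2 mm, d_i = 66.7 mm
I = π(d_o⁴ − d_i⁴)/64 = π(80.2⁴ − 66.70⁴)/64 = 1.059×10^6 mm⁴
A = 1.558×10^3 mm²;  r_min = √(I/A) = √(1.059×10^6/1.558×10^3) = 26.08 mm
L_e = K·L = 0.7 × 2.66 m = 1.862 m = 1862.0 mm
λ = L_e / r_min = 1862.0 / 26.08 = 71.4

λ ≈ 71.4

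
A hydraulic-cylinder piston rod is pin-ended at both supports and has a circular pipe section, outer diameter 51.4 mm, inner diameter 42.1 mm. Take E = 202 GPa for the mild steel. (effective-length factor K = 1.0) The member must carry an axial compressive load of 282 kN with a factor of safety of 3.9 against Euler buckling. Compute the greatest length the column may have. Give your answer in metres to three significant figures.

L_max ≈ 0.584 m

d_o = 51.4 mm, d_i = 42.1 mm
I = π(d_o⁴ − d_i⁴)/64 = π(51.4⁴ − 42.10⁴)/64 = 1.884×10^5 mm⁴
I = 1.884×10^-7 m⁴
Required critical load P_cr = n·P = 3.9 × 282 = 1100 kN = 1.100×10^6 N
From P_cr = π²EI/(K·L)²:  L = (1/K)·√(π²EI/P_cr) = (1/1)·√(π²×2.02×10^11×1.884×10^-7/1.100×10^6)
L = 0.584 m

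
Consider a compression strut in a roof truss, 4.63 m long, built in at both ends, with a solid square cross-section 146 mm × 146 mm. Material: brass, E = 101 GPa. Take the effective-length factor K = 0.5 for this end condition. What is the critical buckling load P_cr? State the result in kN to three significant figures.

P_cr ≈ 7040 kN

I = a⁴/12 = 146⁴/12 = 3.786×10^7 mm⁴
I = 3.786×10^7 mm⁴ = 3.786×10^-5 m⁴
Effective length L_e = K·L = 0.5 × 4.63 = 2.315 m
P_cr = π²EI / L_e² = π² × 101×10⁹ × 3.786×10^-5 / 2.315² = 7.043×10^6 N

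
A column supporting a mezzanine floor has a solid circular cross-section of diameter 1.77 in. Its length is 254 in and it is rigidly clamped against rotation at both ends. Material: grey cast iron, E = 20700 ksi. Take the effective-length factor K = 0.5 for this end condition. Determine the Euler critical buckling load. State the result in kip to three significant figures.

P_cr ≈ 6.10 kip

I = πd⁴/64 = π×1.77⁴/64 = 0.4818 in⁴
Effective length L_e = K·L = 0.5 × 254 = 127.0 in
P_cr = π²EI / L_e² = π² × 20700×10³ × 0.4818 / 127.0² = 6.103×10^3 lb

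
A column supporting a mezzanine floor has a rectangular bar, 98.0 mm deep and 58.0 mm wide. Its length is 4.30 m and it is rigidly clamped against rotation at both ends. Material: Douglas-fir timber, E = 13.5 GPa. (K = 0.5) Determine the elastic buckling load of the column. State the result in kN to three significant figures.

Buckling occurs about the weak axis: I_min = h·b³/12 with b = 58.0 mm (the shorter side).
I_min = 98.0×58.0³/12 = 1.593×10^6 mm⁴
I = 1.593×10^6 mm⁴ = 1.593×10^-6 m⁴
Effective length L_e = K·L = 0.5 × 4.30 = 2.150 m
P_cr = π²EI / L_e² = π² × 13.5×10⁹ × 1.593×10^-6 / 2.150² = 4.593×10^4 N

P_cr ≈ 45.9 kN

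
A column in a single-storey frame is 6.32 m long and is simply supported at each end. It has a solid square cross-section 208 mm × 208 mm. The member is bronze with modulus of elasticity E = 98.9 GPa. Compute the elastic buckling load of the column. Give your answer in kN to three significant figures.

I = a⁴/12 = 208⁴/12 = 1.560×10^8 mm⁴
I = 1.560×10^8 mm⁴ = 1.560×10^-4 m⁴
Effective length L_e = K·L = 1 × 6.32 = 6.320 m
P_cr = π²EI / L_e² = π² × 98.9×10⁹ × 1.560×10^-4 / 6.320² = 3.812×10^6 N

P_cr ≈ 3810 kN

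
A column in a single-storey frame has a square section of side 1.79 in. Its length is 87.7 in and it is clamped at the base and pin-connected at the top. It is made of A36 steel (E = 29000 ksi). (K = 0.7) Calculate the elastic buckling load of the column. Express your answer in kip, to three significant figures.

P_cr ≈ 65.0 kip

I = a⁴/12 = 1.79⁴/12 = 0.8555 in⁴
Effective length L_e = K·L = 0.7 × 87.7 = 61.39 in
P_cr = π²EI / L_e² = π² × 29000×10³ × 0.8555 / 61.39² = 6.497×10^4 lb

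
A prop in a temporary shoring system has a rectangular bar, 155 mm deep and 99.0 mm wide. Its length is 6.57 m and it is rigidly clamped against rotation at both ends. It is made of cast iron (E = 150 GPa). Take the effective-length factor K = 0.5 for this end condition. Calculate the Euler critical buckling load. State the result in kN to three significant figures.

Buckling occurs about the weak axis: I_min = h·b³/12 with b = 99.0 mm (the shorter side).
I_min = 155×99.0³/12 = 1.253×10^7 mm⁴
I = 1.253×10^7 mm⁴ = 1.253×10^-5 m⁴
Effective length L_e = K·L = 0.5 × 6.57 = 3.285 m
P_cr = π²EI / L_e² = π² × 150×10⁹ × 1.253×10^-5 / 3.285² = 1.719×10^6 N

P_cr ≈ 1720 kN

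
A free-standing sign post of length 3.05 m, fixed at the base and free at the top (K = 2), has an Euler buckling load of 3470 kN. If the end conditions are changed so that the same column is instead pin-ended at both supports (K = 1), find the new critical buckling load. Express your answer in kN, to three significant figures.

P_cr ∝ 1/K², so P_cr,new = P_cr,old × (K_old/K_new)² = 3470 × (2/1)²
= 3470 × 4.000 = 13900 kN

P_cr ≈ 13900 kN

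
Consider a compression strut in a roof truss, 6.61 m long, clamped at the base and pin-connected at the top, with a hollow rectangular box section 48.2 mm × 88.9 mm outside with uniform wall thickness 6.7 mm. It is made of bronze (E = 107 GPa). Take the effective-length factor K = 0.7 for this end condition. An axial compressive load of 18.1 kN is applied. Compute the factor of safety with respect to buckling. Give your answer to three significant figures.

n ≈ 1.54

Inner dimensions: h_i = 88.9 − 2×6.7 = 75.50 mm, b_i = 48.2 − 2×6.7 = 34.80 mm
Weak-axis I_min = (h_o·b_o³ − h_i·b_i³)/12 with b_o = 48.2, b_i = 34.80 mm (shorter outer/inner sides).
I_min = (88.9×48.2³ − 75.50×34.80³)/12 = 5.644×10^5 mm⁴
I = 5.644×10^5 mm⁴ = 5.644×10^-7 m⁴
Effective length L_e = K·L = 0.7 × 6.61 = 4.627 m
P_cr = π²EI / L_e² = π² × 107×10⁹ × 5.644×10^-7 / 4.627² = 2.784×10^4 N
Factor of safety n = P_cr / P = 27.842 / 18.1 = 1.54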